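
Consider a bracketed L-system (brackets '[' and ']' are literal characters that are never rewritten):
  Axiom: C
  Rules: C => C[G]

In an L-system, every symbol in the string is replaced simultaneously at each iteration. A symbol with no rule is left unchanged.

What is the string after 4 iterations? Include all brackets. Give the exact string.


Step 0: C
Step 1: C[G]
Step 2: C[G][G]
Step 3: C[G][G][G]
Step 4: C[G][G][G][G]

Answer: C[G][G][G][G]


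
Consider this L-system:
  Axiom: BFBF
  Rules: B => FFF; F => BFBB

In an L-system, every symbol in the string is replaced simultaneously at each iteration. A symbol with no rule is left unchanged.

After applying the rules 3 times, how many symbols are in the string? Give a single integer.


Step 0: length = 4
Step 1: length = 14
Step 2: length = 50
Step 3: length = 176

Answer: 176


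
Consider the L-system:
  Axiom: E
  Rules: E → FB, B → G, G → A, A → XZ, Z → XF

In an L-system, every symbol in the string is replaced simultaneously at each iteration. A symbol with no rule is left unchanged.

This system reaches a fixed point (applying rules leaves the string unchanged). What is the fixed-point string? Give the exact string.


Step 0: E
Step 1: FB
Step 2: FG
Step 3: FA
Step 4: FXZ
Step 5: FXXF
Step 6: FXXF  (unchanged — fixed point at step 5)

Answer: FXXF


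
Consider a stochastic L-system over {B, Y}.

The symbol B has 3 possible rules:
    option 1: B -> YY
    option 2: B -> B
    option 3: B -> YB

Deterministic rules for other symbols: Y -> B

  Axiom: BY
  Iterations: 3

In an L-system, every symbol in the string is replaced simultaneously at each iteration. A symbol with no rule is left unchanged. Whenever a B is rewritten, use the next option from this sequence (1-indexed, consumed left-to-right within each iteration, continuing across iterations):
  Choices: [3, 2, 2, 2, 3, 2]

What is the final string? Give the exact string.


Answer: BYBB

Derivation:
Step 0: BY
Step 1: YBB  (used choices [3])
Step 2: BBB  (used choices [2, 2])
Step 3: BYBB  (used choices [2, 3, 2])


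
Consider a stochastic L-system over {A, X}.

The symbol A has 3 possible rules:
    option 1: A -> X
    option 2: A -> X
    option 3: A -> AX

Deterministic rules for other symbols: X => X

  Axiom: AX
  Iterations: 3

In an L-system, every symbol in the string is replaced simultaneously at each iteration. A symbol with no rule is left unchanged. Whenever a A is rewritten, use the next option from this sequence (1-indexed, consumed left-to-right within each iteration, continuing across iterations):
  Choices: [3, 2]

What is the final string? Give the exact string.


Step 0: AX
Step 1: AXX  (used choices [3])
Step 2: XXX  (used choices [2])
Step 3: XXX  (used choices [])

Answer: XXX


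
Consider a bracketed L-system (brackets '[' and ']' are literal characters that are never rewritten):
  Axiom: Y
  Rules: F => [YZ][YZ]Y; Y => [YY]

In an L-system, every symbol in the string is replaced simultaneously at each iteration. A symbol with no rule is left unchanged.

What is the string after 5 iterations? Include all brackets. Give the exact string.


Answer: [[[[[YY][YY]][[YY][YY]]][[[YY][YY]][[YY][YY]]]][[[[YY][YY]][[YY][YY]]][[[YY][YY]][[YY][YY]]]]]

Derivation:
Step 0: Y
Step 1: [YY]
Step 2: [[YY][YY]]
Step 3: [[[YY][YY]][[YY][YY]]]
Step 4: [[[[YY][YY]][[YY][YY]]][[[YY][YY]][[YY][YY]]]]
Step 5: [[[[[YY][YY]][[YY][YY]]][[[YY][YY]][[YY][YY]]]][[[[YY][YY]][[YY][YY]]][[[YY][YY]][[YY][YY]]]]]


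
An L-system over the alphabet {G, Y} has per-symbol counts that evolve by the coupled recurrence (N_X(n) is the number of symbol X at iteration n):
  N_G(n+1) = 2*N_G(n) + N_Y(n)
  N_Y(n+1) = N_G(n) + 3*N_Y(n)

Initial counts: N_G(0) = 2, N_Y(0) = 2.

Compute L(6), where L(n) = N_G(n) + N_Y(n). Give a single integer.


Answer: 8500

Derivation:
Step 0: N_G=2, N_Y=2, L=4
Step 1: N_G=6, N_Y=8, L=14
Step 2: N_G=20, N_Y=30, L=50
Step 3: N_G=70, N_Y=110, L=180
Step 4: N_G=250, N_Y=400, L=650
Step 5: N_G=900, N_Y=1450, L=2350
Step 6: N_G=3250, N_Y=5250, L=8500


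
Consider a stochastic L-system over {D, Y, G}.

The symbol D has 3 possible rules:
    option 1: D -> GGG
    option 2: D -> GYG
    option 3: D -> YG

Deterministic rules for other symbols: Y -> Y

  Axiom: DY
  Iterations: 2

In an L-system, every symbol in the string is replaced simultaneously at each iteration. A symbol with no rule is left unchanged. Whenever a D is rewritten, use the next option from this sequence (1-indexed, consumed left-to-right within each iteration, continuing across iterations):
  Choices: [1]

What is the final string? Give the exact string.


Answer: GGGY

Derivation:
Step 0: DY
Step 1: GGGY  (used choices [1])
Step 2: GGGY  (used choices [])


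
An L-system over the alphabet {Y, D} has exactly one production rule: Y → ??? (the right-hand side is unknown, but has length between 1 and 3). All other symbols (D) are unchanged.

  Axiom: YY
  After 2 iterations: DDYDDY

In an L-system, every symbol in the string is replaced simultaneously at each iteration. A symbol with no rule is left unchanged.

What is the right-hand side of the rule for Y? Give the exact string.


Answer: DY

Derivation:
Trying Y → DY:
  Step 0: YY
  Step 1: DYDY
  Step 2: DDYDDY
Matches the given result.


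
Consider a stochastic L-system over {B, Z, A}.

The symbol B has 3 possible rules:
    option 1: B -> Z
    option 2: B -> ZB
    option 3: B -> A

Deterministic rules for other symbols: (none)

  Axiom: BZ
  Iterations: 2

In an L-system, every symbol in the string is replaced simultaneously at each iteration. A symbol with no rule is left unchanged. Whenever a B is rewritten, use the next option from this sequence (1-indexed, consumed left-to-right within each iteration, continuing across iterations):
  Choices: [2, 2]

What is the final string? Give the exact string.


Step 0: BZ
Step 1: ZBZ  (used choices [2])
Step 2: ZZBZ  (used choices [2])

Answer: ZZBZ


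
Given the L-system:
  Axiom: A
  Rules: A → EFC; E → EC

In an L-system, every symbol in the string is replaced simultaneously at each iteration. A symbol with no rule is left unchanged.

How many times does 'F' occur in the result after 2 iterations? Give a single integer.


Step 0: A  (0 'F')
Step 1: EFC  (1 'F')
Step 2: ECFC  (1 'F')

Answer: 1


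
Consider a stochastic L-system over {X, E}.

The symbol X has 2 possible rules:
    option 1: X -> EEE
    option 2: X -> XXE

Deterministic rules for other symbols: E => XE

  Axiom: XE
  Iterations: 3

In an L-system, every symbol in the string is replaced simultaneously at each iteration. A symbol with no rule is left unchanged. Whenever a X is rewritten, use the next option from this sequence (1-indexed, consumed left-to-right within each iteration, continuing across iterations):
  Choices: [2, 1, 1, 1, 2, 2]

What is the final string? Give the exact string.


Answer: XEXEXEXEXEXEXXEXEXEXEXEXXEXE

Derivation:
Step 0: XE
Step 1: XXEXE  (used choices [2])
Step 2: EEEEEEXEEEEXE  (used choices [1, 1, 1])
Step 3: XEXEXEXEXEXEXXEXEXEXEXEXXEXE  (used choices [2, 2])


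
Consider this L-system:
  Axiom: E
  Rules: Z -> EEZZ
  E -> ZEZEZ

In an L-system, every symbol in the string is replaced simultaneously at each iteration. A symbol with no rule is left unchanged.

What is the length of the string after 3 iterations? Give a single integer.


Answer: 98

Derivation:
Step 0: length = 1
Step 1: length = 5
Step 2: length = 22
Step 3: length = 98


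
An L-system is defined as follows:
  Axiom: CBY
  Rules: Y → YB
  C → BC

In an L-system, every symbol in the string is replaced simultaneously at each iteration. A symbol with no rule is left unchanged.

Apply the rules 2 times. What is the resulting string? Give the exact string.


Answer: BBCBYBB

Derivation:
Step 0: CBY
Step 1: BCBYB
Step 2: BBCBYBB


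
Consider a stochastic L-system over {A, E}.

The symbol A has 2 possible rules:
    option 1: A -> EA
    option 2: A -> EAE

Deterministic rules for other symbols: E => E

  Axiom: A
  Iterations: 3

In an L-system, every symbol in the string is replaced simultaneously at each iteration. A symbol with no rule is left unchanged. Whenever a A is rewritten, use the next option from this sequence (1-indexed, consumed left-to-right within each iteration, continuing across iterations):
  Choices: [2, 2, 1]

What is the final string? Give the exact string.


Step 0: A
Step 1: EAE  (used choices [2])
Step 2: EEAEE  (used choices [2])
Step 3: EEEAEE  (used choices [1])

Answer: EEEAEE


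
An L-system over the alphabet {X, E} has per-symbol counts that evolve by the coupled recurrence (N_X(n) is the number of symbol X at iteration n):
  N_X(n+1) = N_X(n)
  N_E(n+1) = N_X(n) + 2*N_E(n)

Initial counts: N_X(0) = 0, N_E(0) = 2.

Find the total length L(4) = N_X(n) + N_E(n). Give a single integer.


Answer: 32

Derivation:
Step 0: N_X=0, N_E=2, L=2
Step 1: N_X=0, N_E=4, L=4
Step 2: N_X=0, N_E=8, L=8
Step 3: N_X=0, N_E=16, L=16
Step 4: N_X=0, N_E=32, L=32


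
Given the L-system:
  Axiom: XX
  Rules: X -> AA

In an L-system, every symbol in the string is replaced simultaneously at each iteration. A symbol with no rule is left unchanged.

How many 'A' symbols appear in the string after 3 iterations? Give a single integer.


Answer: 4

Derivation:
Step 0: XX  (0 'A')
Step 1: AAAA  (4 'A')
Step 2: AAAA  (4 'A')
Step 3: AAAA  (4 'A')


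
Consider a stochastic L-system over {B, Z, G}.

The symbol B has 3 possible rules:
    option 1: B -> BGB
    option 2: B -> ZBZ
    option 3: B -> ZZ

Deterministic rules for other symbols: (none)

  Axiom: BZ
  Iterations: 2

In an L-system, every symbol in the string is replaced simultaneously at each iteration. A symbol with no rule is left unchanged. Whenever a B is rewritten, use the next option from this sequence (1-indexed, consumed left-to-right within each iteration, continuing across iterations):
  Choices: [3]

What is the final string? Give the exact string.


Step 0: BZ
Step 1: ZZZ  (used choices [3])
Step 2: ZZZ  (used choices [])

Answer: ZZZ


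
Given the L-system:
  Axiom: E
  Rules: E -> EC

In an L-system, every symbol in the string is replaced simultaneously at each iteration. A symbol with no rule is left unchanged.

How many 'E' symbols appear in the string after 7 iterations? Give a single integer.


Answer: 1

Derivation:
Step 0: E  (1 'E')
Step 1: EC  (1 'E')
Step 2: ECC  (1 'E')
Step 3: ECCC  (1 'E')
Step 4: ECCCC  (1 'E')
Step 5: ECCCCC  (1 'E')
Step 6: ECCCCCC  (1 'E')
Step 7: ECCCCCCC  (1 'E')


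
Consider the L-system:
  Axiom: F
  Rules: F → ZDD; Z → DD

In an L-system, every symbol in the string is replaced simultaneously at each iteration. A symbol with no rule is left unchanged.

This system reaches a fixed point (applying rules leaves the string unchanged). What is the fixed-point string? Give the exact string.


Answer: DDDD

Derivation:
Step 0: F
Step 1: ZDD
Step 2: DDDD
Step 3: DDDD  (unchanged — fixed point at step 2)


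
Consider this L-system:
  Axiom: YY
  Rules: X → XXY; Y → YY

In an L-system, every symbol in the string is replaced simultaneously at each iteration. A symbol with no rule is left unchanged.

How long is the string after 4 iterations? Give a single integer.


Answer: 32

Derivation:
Step 0: length = 2
Step 1: length = 4
Step 2: length = 8
Step 3: length = 16
Step 4: length = 32


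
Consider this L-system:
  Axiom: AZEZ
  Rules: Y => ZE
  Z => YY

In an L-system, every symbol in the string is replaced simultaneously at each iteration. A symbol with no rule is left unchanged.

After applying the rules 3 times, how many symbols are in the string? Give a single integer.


Step 0: length = 4
Step 1: length = 6
Step 2: length = 10
Step 3: length = 14

Answer: 14


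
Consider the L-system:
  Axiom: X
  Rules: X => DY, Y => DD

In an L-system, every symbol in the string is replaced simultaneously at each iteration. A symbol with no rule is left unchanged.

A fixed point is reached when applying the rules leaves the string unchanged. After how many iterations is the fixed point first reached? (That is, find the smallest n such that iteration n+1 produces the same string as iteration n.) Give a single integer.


Answer: 2

Derivation:
Step 0: X
Step 1: DY
Step 2: DDD
Step 3: DDD  (unchanged — fixed point at step 2)


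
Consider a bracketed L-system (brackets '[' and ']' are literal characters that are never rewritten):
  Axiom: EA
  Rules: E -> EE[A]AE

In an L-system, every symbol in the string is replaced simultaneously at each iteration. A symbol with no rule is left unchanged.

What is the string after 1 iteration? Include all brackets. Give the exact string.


Answer: EE[A]AEA

Derivation:
Step 0: EA
Step 1: EE[A]AEA


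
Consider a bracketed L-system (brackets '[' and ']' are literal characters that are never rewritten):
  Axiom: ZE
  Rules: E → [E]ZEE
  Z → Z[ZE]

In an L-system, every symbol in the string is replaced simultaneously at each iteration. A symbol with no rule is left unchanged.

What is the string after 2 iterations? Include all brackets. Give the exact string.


Step 0: ZE
Step 1: Z[ZE][E]ZEE
Step 2: Z[ZE][Z[ZE][E]ZEE][[E]ZEE]Z[ZE][E]ZEE[E]ZEE

Answer: Z[ZE][Z[ZE][E]ZEE][[E]ZEE]Z[ZE][E]ZEE[E]ZEE


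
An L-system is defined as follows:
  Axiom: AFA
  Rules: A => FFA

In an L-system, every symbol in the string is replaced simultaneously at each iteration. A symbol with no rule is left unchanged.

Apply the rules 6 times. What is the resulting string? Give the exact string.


Step 0: AFA
Step 1: FFAFFFA
Step 2: FFFFAFFFFFA
Step 3: FFFFFFAFFFFFFFA
Step 4: FFFFFFFFAFFFFFFFFFA
Step 5: FFFFFFFFFFAFFFFFFFFFFFA
Step 6: FFFFFFFFFFFFAFFFFFFFFFFFFFA

Answer: FFFFFFFFFFFFAFFFFFFFFFFFFFA


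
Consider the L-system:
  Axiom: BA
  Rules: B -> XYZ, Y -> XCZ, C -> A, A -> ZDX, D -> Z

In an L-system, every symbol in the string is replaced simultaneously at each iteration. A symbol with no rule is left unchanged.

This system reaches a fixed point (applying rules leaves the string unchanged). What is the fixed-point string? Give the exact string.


Answer: XXZZXZZZZX

Derivation:
Step 0: BA
Step 1: XYZZDX
Step 2: XXCZZZZX
Step 3: XXAZZZZX
Step 4: XXZDXZZZZX
Step 5: XXZZXZZZZX
Step 6: XXZZXZZZZX  (unchanged — fixed point at step 5)


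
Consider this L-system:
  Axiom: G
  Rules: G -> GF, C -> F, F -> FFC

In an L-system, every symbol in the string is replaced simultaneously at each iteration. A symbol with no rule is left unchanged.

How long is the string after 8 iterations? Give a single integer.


Step 0: length = 1
Step 1: length = 2
Step 2: length = 5
Step 3: length = 12
Step 4: length = 29
Step 5: length = 70
Step 6: length = 169
Step 7: length = 408
Step 8: length = 985

Answer: 985


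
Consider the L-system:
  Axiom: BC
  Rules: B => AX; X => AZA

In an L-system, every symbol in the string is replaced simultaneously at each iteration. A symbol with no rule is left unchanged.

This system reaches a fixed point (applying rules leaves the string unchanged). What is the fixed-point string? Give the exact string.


Step 0: BC
Step 1: AXC
Step 2: AAZAC
Step 3: AAZAC  (unchanged — fixed point at step 2)

Answer: AAZAC


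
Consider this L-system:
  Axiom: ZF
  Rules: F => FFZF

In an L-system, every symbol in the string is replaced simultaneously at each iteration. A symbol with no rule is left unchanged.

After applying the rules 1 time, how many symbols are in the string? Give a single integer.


Step 0: length = 2
Step 1: length = 5

Answer: 5


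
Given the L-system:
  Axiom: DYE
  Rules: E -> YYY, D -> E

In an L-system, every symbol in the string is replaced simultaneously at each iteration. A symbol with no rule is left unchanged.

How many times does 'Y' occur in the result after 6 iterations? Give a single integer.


Answer: 7

Derivation:
Step 0: DYE  (1 'Y')
Step 1: EYYYY  (4 'Y')
Step 2: YYYYYYY  (7 'Y')
Step 3: YYYYYYY  (7 'Y')
Step 4: YYYYYYY  (7 'Y')
Step 5: YYYYYYY  (7 'Y')
Step 6: YYYYYYY  (7 'Y')


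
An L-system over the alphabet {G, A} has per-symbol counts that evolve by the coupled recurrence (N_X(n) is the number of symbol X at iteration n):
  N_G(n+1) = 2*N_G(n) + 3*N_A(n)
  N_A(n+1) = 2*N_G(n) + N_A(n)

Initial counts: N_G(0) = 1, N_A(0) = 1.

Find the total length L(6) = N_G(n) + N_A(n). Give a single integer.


Step 0: N_G=1, N_A=1, L=2
Step 1: N_G=5, N_A=3, L=8
Step 2: N_G=19, N_A=13, L=32
Step 3: N_G=77, N_A=51, L=128
Step 4: N_G=307, N_A=205, L=512
Step 5: N_G=1229, N_A=819, L=2048
Step 6: N_G=4915, N_A=3277, L=8192

Answer: 8192


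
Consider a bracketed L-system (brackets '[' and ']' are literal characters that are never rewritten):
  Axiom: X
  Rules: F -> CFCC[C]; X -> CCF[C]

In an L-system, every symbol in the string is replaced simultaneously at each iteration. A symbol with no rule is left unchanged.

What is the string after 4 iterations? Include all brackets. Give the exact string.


Step 0: X
Step 1: CCF[C]
Step 2: CCCFCC[C][C]
Step 3: CCCCFCC[C]CC[C][C]
Step 4: CCCCCFCC[C]CC[C]CC[C][C]

Answer: CCCCCFCC[C]CC[C]CC[C][C]


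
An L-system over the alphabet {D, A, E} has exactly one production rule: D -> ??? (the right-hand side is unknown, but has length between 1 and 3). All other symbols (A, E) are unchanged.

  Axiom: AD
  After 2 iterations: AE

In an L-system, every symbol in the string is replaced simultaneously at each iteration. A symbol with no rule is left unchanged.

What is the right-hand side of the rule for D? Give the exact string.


Answer: E

Derivation:
Trying D -> E:
  Step 0: AD
  Step 1: AE
  Step 2: AE
Matches the given result.


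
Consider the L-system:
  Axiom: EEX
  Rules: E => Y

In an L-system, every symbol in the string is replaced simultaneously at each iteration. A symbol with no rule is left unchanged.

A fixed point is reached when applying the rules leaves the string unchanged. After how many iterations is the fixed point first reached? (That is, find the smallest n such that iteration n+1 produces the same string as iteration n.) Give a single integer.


Answer: 1

Derivation:
Step 0: EEX
Step 1: YYX
Step 2: YYX  (unchanged — fixed point at step 1)


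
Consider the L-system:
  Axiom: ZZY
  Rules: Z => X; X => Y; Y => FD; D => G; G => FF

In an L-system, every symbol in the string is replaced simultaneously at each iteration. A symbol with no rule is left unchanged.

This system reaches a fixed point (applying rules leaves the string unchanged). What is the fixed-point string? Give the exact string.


Answer: FFFFFFFFF

Derivation:
Step 0: ZZY
Step 1: XXFD
Step 2: YYFG
Step 3: FDFDFFF
Step 4: FGFGFFF
Step 5: FFFFFFFFF
Step 6: FFFFFFFFF  (unchanged — fixed point at step 5)


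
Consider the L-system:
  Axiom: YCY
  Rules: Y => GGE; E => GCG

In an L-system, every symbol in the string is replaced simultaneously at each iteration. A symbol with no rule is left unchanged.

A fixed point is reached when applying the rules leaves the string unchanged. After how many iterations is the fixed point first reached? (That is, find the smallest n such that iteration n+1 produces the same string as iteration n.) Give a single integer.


Step 0: YCY
Step 1: GGECGGE
Step 2: GGGCGCGGGCG
Step 3: GGGCGCGGGCG  (unchanged — fixed point at step 2)

Answer: 2


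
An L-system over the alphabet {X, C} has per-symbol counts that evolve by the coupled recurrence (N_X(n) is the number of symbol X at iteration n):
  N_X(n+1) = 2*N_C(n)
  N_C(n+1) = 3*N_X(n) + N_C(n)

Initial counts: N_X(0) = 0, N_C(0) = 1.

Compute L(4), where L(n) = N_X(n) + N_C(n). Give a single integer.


Step 0: N_X=0, N_C=1, L=1
Step 1: N_X=2, N_C=1, L=3
Step 2: N_X=2, N_C=7, L=9
Step 3: N_X=14, N_C=13, L=27
Step 4: N_X=26, N_C=55, L=81

Answer: 81


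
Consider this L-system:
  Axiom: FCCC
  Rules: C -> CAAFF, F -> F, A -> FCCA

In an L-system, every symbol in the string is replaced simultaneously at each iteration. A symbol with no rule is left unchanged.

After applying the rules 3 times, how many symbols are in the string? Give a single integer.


Step 0: length = 4
Step 1: length = 16
Step 2: length = 46
Step 3: length = 142

Answer: 142


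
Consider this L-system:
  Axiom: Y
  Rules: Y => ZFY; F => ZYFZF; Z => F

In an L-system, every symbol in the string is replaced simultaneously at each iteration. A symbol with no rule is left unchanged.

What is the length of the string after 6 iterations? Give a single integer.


Step 0: length = 1
Step 1: length = 3
Step 2: length = 9
Step 3: length = 29
Step 4: length = 93
Step 5: length = 299
Step 6: length = 961

Answer: 961


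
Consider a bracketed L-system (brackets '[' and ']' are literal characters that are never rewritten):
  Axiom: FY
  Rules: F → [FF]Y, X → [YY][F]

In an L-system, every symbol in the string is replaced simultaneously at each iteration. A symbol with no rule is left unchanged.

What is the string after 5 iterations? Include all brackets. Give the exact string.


Step 0: FY
Step 1: [FF]YY
Step 2: [[FF]Y[FF]Y]YY
Step 3: [[[FF]Y[FF]Y]Y[[FF]Y[FF]Y]Y]YY
Step 4: [[[[FF]Y[FF]Y]Y[[FF]Y[FF]Y]Y]Y[[[FF]Y[FF]Y]Y[[FF]Y[FF]Y]Y]Y]YY
Step 5: [[[[[FF]Y[FF]Y]Y[[FF]Y[FF]Y]Y]Y[[[FF]Y[FF]Y]Y[[FF]Y[FF]Y]Y]Y]Y[[[[FF]Y[FF]Y]Y[[FF]Y[FF]Y]Y]Y[[[FF]Y[FF]Y]Y[[FF]Y[FF]Y]Y]Y]Y]YY

Answer: [[[[[FF]Y[FF]Y]Y[[FF]Y[FF]Y]Y]Y[[[FF]Y[FF]Y]Y[[FF]Y[FF]Y]Y]Y]Y[[[[FF]Y[FF]Y]Y[[FF]Y[FF]Y]Y]Y[[[FF]Y[FF]Y]Y[[FF]Y[FF]Y]Y]Y]Y]YY


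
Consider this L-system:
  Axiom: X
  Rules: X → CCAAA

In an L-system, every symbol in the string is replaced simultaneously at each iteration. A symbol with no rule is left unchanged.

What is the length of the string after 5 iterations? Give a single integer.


Step 0: length = 1
Step 1: length = 5
Step 2: length = 5
Step 3: length = 5
Step 4: length = 5
Step 5: length = 5

Answer: 5


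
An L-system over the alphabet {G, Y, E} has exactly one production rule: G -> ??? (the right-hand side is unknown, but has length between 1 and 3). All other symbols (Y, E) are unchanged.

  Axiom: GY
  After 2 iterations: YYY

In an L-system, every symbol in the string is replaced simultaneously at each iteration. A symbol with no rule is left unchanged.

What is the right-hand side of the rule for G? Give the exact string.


Trying G -> YY:
  Step 0: GY
  Step 1: YYY
  Step 2: YYY
Matches the given result.

Answer: YY


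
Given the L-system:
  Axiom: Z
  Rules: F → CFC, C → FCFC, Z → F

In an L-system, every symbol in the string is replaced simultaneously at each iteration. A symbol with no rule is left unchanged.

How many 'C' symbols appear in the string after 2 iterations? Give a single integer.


Step 0: Z  (0 'C')
Step 1: F  (0 'C')
Step 2: CFC  (2 'C')

Answer: 2


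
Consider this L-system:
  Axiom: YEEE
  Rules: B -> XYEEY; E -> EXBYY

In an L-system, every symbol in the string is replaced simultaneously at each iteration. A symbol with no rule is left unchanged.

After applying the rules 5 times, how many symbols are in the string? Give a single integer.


Answer: 376

Derivation:
Step 0: length = 4
Step 1: length = 16
Step 2: length = 40
Step 3: length = 88
Step 4: length = 184
Step 5: length = 376


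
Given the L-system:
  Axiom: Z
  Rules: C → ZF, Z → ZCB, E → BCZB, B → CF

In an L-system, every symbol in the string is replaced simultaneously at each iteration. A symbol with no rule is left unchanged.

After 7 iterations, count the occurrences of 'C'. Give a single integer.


Answer: 37

Derivation:
Step 0: Z  (0 'C')
Step 1: ZCB  (1 'C')
Step 2: ZCBZFCF  (2 'C')
Step 3: ZCBZFCFZCBFZFF  (3 'C')
Step 4: ZCBZFCFZCBFZFFZCBZFCFFZCBFF  (6 'C')
Step 5: ZCBZFCFZCBFZFFZCBZFCFFZCBFFZCBZFCFZCBFZFFFZCBZFCFFF  (11 'C')
Step 6: ZCBZFCFZCBFZFFZCBZFCFFZCBFFZCBZFCFZCBFZFFFZCBZFCFFFZCBZFCFZCBFZFFZCBZFCFFZCBFFFZCBZFCFZCBFZFFFF  (20 'C')
Step 7: ZCBZFCFZCBFZFFZCBZFCFFZCBFFZCBZFCFZCBFZFFFZCBZFCFFFZCBZFCFZCBFZFFZCBZFCFFZCBFFFZCBZFCFZCBFZFFFFZCBZFCFZCBFZFFZCBZFCFFZCBFFZCBZFCFZCBFZFFFZCBZFCFFFFZCBZFCFZCBFZFFZCBZFCFFZCBFFFF  (37 'C')


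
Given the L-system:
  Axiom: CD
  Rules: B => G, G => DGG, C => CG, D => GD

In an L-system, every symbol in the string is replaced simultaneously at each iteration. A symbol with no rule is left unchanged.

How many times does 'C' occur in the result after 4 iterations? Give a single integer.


Step 0: CD  (1 'C')
Step 1: CGGD  (1 'C')
Step 2: CGDGGDGGGD  (1 'C')
Step 3: CGDGGGDDGGDGGGDDGGDGGDGGGD  (1 'C')
Step 4: CGDGGGDDGGDGGDGGGDGDDGGDGGGDDGGDGGDGGGDGDDGGDGGGDDGGDGGGDDGGDGGDGGGD  (1 'C')

Answer: 1


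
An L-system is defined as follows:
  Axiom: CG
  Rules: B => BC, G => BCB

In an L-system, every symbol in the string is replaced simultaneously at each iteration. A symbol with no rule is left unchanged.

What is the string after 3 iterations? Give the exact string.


Answer: CBCCCBCC

Derivation:
Step 0: CG
Step 1: CBCB
Step 2: CBCCBC
Step 3: CBCCCBCC


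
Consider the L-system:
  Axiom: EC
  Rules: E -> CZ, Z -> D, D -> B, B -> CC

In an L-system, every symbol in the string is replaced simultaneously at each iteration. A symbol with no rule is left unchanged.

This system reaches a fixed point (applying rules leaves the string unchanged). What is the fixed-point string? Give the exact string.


Step 0: EC
Step 1: CZC
Step 2: CDC
Step 3: CBC
Step 4: CCCC
Step 5: CCCC  (unchanged — fixed point at step 4)

Answer: CCCC


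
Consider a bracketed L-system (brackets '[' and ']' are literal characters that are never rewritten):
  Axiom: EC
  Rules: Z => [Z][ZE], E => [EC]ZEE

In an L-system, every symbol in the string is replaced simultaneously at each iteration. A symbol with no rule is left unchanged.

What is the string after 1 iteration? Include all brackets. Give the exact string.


Step 0: EC
Step 1: [EC]ZEEC

Answer: [EC]ZEEC


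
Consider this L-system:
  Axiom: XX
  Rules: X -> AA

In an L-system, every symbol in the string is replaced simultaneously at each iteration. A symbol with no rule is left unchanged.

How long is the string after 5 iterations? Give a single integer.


Step 0: length = 2
Step 1: length = 4
Step 2: length = 4
Step 3: length = 4
Step 4: length = 4
Step 5: length = 4

Answer: 4


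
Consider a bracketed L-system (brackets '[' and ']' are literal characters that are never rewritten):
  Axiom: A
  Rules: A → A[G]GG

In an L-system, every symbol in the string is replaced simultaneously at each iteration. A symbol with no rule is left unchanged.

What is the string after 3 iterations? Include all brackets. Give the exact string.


Step 0: A
Step 1: A[G]GG
Step 2: A[G]GG[G]GG
Step 3: A[G]GG[G]GG[G]GG

Answer: A[G]GG[G]GG[G]GG


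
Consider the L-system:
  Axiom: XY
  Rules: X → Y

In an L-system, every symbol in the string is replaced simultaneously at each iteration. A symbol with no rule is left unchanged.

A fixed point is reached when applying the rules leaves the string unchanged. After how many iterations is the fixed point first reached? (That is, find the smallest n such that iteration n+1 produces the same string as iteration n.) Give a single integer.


Step 0: XY
Step 1: YY
Step 2: YY  (unchanged — fixed point at step 1)

Answer: 1


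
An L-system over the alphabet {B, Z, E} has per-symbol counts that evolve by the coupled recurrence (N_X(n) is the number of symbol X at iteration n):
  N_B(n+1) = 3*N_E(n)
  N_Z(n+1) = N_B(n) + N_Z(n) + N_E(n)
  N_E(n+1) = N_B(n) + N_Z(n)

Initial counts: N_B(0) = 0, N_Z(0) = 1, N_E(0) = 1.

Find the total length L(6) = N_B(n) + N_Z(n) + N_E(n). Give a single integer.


Answer: 622

Derivation:
Step 0: N_B=0, N_Z=1, N_E=1, L=2
Step 1: N_B=3, N_Z=2, N_E=1, L=6
Step 2: N_B=3, N_Z=6, N_E=5, L=14
Step 3: N_B=15, N_Z=14, N_E=9, L=38
Step 4: N_B=27, N_Z=38, N_E=29, L=94
Step 5: N_B=87, N_Z=94, N_E=65, L=246
Step 6: N_B=195, N_Z=246, N_E=181, L=622


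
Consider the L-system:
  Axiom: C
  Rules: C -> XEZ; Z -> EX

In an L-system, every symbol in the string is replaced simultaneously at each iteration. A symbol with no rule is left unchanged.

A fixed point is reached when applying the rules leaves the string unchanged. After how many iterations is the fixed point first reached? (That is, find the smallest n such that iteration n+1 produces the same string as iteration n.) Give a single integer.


Answer: 2

Derivation:
Step 0: C
Step 1: XEZ
Step 2: XEEX
Step 3: XEEX  (unchanged — fixed point at step 2)


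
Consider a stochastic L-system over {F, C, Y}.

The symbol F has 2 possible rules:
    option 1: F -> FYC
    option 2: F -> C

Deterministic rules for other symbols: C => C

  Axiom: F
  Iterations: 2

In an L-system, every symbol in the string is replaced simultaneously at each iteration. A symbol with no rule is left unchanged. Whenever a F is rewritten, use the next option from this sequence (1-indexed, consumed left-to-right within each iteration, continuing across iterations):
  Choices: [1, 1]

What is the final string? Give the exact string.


Step 0: F
Step 1: FYC  (used choices [1])
Step 2: FYCYC  (used choices [1])

Answer: FYCYC


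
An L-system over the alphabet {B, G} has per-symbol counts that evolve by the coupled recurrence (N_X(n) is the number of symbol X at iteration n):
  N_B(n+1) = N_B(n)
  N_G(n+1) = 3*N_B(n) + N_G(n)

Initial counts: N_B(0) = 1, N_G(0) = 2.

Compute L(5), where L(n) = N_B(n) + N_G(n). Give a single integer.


Step 0: N_B=1, N_G=2, L=3
Step 1: N_B=1, N_G=5, L=6
Step 2: N_B=1, N_G=8, L=9
Step 3: N_B=1, N_G=11, L=12
Step 4: N_B=1, N_G=14, L=15
Step 5: N_B=1, N_G=17, L=18

Answer: 18


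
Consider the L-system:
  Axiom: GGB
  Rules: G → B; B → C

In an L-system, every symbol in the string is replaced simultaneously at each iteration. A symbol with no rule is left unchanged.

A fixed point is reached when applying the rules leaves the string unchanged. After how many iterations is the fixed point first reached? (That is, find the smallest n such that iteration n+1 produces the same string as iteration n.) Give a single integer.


Answer: 2

Derivation:
Step 0: GGB
Step 1: BBC
Step 2: CCC
Step 3: CCC  (unchanged — fixed point at step 2)


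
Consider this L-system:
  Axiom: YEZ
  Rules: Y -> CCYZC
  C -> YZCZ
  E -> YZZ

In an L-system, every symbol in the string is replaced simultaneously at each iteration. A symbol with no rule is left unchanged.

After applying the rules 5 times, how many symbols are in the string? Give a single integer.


Answer: 551

Derivation:
Step 0: length = 3
Step 1: length = 9
Step 2: length = 26
Step 3: length = 73
Step 4: length = 201
Step 5: length = 551


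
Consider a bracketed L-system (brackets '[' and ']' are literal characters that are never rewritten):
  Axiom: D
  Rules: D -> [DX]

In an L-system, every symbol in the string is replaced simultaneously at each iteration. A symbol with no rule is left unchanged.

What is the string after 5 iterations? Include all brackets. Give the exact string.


Step 0: D
Step 1: [DX]
Step 2: [[DX]X]
Step 3: [[[DX]X]X]
Step 4: [[[[DX]X]X]X]
Step 5: [[[[[DX]X]X]X]X]

Answer: [[[[[DX]X]X]X]X]


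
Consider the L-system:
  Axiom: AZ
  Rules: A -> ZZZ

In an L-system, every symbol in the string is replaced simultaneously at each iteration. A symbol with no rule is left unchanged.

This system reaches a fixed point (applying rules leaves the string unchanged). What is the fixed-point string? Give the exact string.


Answer: ZZZZ

Derivation:
Step 0: AZ
Step 1: ZZZZ
Step 2: ZZZZ  (unchanged — fixed point at step 1)


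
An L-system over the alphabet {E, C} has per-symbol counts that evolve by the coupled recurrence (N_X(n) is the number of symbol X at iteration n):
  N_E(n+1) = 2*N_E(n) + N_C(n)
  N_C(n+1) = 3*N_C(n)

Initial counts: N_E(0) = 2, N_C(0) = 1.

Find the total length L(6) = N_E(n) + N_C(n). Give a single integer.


Step 0: N_E=2, N_C=1, L=3
Step 1: N_E=5, N_C=3, L=8
Step 2: N_E=13, N_C=9, L=22
Step 3: N_E=35, N_C=27, L=62
Step 4: N_E=97, N_C=81, L=178
Step 5: N_E=275, N_C=243, L=518
Step 6: N_E=793, N_C=729, L=1522

Answer: 1522


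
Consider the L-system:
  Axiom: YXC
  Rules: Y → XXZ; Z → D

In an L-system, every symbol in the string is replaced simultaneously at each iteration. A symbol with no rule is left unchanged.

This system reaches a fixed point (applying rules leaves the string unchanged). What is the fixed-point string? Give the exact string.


Step 0: YXC
Step 1: XXZXC
Step 2: XXDXC
Step 3: XXDXC  (unchanged — fixed point at step 2)

Answer: XXDXC


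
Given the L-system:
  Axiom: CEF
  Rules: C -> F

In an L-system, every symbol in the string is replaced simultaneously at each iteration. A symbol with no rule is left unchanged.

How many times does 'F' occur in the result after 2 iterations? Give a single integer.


Answer: 2

Derivation:
Step 0: CEF  (1 'F')
Step 1: FEF  (2 'F')
Step 2: FEF  (2 'F')


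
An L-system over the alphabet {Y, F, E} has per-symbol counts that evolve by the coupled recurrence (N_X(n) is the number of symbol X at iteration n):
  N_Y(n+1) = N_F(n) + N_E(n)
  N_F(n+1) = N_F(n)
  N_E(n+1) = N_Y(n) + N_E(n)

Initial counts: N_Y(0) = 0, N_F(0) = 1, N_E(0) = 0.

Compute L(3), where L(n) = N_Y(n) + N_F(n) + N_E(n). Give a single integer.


Step 0: N_Y=0, N_F=1, N_E=0, L=1
Step 1: N_Y=1, N_F=1, N_E=0, L=2
Step 2: N_Y=1, N_F=1, N_E=1, L=3
Step 3: N_Y=2, N_F=1, N_E=2, L=5

Answer: 5


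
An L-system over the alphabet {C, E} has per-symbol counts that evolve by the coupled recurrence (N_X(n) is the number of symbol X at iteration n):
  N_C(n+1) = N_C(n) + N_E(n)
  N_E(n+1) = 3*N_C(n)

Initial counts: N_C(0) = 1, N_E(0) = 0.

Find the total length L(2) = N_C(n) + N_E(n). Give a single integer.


Step 0: N_C=1, N_E=0, L=1
Step 1: N_C=1, N_E=3, L=4
Step 2: N_C=4, N_E=3, L=7

Answer: 7


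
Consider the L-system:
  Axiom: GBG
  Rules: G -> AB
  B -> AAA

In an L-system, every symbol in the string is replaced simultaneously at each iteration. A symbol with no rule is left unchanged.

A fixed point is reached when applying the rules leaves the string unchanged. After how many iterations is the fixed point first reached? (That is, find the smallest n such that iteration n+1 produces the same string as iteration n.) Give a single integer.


Step 0: GBG
Step 1: ABAAAAB
Step 2: AAAAAAAAAAA
Step 3: AAAAAAAAAAA  (unchanged — fixed point at step 2)

Answer: 2


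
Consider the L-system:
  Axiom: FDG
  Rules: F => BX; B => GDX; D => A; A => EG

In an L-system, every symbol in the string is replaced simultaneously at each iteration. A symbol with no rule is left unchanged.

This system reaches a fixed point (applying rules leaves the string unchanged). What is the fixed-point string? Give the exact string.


Answer: GEGXXEGG

Derivation:
Step 0: FDG
Step 1: BXAG
Step 2: GDXXEGG
Step 3: GAXXEGG
Step 4: GEGXXEGG
Step 5: GEGXXEGG  (unchanged — fixed point at step 4)


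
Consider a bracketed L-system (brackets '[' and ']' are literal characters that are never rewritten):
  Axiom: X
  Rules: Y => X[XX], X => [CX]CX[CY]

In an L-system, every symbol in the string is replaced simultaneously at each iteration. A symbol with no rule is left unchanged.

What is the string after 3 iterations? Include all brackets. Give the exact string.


Step 0: X
Step 1: [CX]CX[CY]
Step 2: [C[CX]CX[CY]]C[CX]CX[CY][CX[XX]]
Step 3: [C[C[CX]CX[CY]]C[CX]CX[CY][CX[XX]]]C[C[CX]CX[CY]]C[CX]CX[CY][CX[XX]][C[CX]CX[CY][[CX]CX[CY][CX]CX[CY]]]

Answer: [C[C[CX]CX[CY]]C[CX]CX[CY][CX[XX]]]C[C[CX]CX[CY]]C[CX]CX[CY][CX[XX]][C[CX]CX[CY][[CX]CX[CY][CX]CX[CY]]]


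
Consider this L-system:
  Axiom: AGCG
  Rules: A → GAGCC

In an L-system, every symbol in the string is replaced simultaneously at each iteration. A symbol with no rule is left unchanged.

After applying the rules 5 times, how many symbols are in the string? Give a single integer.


Step 0: length = 4
Step 1: length = 8
Step 2: length = 12
Step 3: length = 16
Step 4: length = 20
Step 5: length = 24

Answer: 24


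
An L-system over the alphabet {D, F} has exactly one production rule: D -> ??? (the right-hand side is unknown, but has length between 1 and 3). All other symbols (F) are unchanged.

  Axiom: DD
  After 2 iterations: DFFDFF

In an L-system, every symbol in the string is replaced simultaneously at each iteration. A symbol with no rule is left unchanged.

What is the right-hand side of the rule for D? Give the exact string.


Answer: DF

Derivation:
Trying D -> DF:
  Step 0: DD
  Step 1: DFDF
  Step 2: DFFDFF
Matches the given result.


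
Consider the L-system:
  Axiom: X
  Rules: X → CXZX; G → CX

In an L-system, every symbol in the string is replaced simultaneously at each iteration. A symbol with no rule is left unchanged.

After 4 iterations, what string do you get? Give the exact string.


Step 0: X
Step 1: CXZX
Step 2: CCXZXZCXZX
Step 3: CCCXZXZCXZXZCCXZXZCXZX
Step 4: CCCCXZXZCXZXZCCXZXZCXZXZCCCXZXZCXZXZCCXZXZCXZX

Answer: CCCCXZXZCXZXZCCXZXZCXZXZCCCXZXZCXZXZCCXZXZCXZX


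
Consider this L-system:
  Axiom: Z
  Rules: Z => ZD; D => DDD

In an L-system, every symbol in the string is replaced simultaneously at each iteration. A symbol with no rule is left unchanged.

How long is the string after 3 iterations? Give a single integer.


Step 0: length = 1
Step 1: length = 2
Step 2: length = 5
Step 3: length = 14

Answer: 14


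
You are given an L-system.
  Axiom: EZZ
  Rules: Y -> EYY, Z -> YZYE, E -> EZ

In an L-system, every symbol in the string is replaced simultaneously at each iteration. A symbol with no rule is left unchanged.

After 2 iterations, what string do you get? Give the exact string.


Answer: EZYZYEEYYYZYEEYYEZEYYYZYEEYYEZ

Derivation:
Step 0: EZZ
Step 1: EZYZYEYZYE
Step 2: EZYZYEEYYYZYEEYYEZEYYYZYEEYYEZ


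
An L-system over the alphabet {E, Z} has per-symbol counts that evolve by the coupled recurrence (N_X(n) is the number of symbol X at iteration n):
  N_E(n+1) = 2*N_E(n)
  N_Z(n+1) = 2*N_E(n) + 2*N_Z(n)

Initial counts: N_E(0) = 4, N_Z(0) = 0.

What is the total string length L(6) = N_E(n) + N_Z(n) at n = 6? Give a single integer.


Step 0: N_E=4, N_Z=0, L=4
Step 1: N_E=8, N_Z=8, L=16
Step 2: N_E=16, N_Z=32, L=48
Step 3: N_E=32, N_Z=96, L=128
Step 4: N_E=64, N_Z=256, L=320
Step 5: N_E=128, N_Z=640, L=768
Step 6: N_E=256, N_Z=1536, L=1792

Answer: 1792


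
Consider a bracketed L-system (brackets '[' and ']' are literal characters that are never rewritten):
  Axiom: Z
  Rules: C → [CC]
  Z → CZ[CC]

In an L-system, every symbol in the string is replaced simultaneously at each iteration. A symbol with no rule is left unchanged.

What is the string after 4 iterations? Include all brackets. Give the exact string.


Step 0: Z
Step 1: CZ[CC]
Step 2: [CC]CZ[CC][[CC][CC]]
Step 3: [[CC][CC]][CC]CZ[CC][[CC][CC]][[[CC][CC]][[CC][CC]]]
Step 4: [[[CC][CC]][[CC][CC]]][[CC][CC]][CC]CZ[CC][[CC][CC]][[[CC][CC]][[CC][CC]]][[[[CC][CC]][[CC][CC]]][[[CC][CC]][[CC][CC]]]]

Answer: [[[CC][CC]][[CC][CC]]][[CC][CC]][CC]CZ[CC][[CC][CC]][[[CC][CC]][[CC][CC]]][[[[CC][CC]][[CC][CC]]][[[CC][CC]][[CC][CC]]]]


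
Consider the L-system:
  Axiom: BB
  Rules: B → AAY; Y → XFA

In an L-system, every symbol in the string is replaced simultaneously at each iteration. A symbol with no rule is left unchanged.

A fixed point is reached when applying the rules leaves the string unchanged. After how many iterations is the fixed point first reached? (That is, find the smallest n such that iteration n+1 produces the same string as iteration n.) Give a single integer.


Step 0: BB
Step 1: AAYAAY
Step 2: AAXFAAAXFA
Step 3: AAXFAAAXFA  (unchanged — fixed point at step 2)

Answer: 2


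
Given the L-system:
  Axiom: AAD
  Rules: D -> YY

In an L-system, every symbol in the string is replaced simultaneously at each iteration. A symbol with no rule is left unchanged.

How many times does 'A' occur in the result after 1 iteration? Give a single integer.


Answer: 2

Derivation:
Step 0: AAD  (2 'A')
Step 1: AAYY  (2 'A')


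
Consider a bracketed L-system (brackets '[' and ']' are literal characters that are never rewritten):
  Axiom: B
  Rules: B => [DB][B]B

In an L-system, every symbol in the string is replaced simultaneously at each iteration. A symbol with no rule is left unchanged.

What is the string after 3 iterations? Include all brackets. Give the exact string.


Step 0: B
Step 1: [DB][B]B
Step 2: [D[DB][B]B][[DB][B]B][DB][B]B
Step 3: [D[D[DB][B]B][[DB][B]B][DB][B]B][[D[DB][B]B][[DB][B]B][DB][B]B][D[DB][B]B][[DB][B]B][DB][B]B

Answer: [D[D[DB][B]B][[DB][B]B][DB][B]B][[D[DB][B]B][[DB][B]B][DB][B]B][D[DB][B]B][[DB][B]B][DB][B]B
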